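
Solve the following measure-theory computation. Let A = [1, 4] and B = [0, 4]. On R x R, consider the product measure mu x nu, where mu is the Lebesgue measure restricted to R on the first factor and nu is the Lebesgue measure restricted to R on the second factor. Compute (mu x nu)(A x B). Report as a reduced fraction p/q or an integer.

For a measurable rectangle A x B, the product measure satisfies
  (mu x nu)(A x B) = mu(A) * nu(B).
  mu(A) = 3.
  nu(B) = 4.
  (mu x nu)(A x B) = 3 * 4 = 12.

12


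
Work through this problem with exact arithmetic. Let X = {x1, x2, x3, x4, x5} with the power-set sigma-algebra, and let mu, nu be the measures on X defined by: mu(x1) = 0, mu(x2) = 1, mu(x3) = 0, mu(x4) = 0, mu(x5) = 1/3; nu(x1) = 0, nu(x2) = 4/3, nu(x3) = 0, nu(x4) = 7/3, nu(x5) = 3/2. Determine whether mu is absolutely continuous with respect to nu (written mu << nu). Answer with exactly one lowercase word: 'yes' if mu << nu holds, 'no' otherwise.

mu << nu means: every nu-null measurable set is also mu-null; equivalently, for every atom x, if nu({x}) = 0 then mu({x}) = 0.
Checking each atom:
  x1: nu = 0, mu = 0 -> consistent with mu << nu.
  x2: nu = 4/3 > 0 -> no constraint.
  x3: nu = 0, mu = 0 -> consistent with mu << nu.
  x4: nu = 7/3 > 0 -> no constraint.
  x5: nu = 3/2 > 0 -> no constraint.
No atom violates the condition. Therefore mu << nu.

yes


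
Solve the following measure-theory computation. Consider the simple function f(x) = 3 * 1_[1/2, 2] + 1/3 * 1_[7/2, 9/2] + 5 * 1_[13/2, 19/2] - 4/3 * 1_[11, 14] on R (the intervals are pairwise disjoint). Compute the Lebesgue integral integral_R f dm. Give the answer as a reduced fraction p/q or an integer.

For a simple function f = sum_i c_i * 1_{A_i} with disjoint A_i,
  integral f dm = sum_i c_i * m(A_i).
Lengths of the A_i:
  m(A_1) = 2 - 1/2 = 3/2.
  m(A_2) = 9/2 - 7/2 = 1.
  m(A_3) = 19/2 - 13/2 = 3.
  m(A_4) = 14 - 11 = 3.
Contributions c_i * m(A_i):
  (3) * (3/2) = 9/2.
  (1/3) * (1) = 1/3.
  (5) * (3) = 15.
  (-4/3) * (3) = -4.
Total: 9/2 + 1/3 + 15 - 4 = 95/6.

95/6


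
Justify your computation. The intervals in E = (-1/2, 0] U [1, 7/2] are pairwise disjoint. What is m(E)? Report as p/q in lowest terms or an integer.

For pairwise disjoint intervals, m(union_i I_i) = sum_i m(I_i),
and m is invariant under swapping open/closed endpoints (single points have measure 0).
So m(E) = sum_i (b_i - a_i).
  I_1 has length 0 - (-1/2) = 1/2.
  I_2 has length 7/2 - 1 = 5/2.
Summing:
  m(E) = 1/2 + 5/2 = 3.

3


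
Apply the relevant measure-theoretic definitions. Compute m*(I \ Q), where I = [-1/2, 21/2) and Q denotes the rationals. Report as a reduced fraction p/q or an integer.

The interval I = [-1/2, 21/2) has m(I) = 21/2 - (-1/2) = 11 (endpoints are measure-zero, so open/closed/half-open agree). Write I = (I cap Q) u (I \ Q). The rationals in I are countable, so m*(I cap Q) = 0 (cover each rational by intervals whose total length is arbitrarily small). By countable subadditivity m*(I) <= m*(I cap Q) + m*(I \ Q), hence m*(I \ Q) >= m(I) = 11. The reverse inequality m*(I \ Q) <= m*(I) = 11 is trivial since (I \ Q) is a subset of I. Therefore m*(I \ Q) = 11.

11


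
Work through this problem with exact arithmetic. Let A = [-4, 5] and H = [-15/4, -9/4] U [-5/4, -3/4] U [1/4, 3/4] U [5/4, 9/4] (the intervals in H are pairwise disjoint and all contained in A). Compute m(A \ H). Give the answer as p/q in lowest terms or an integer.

The ambient interval has length m(A) = 5 - (-4) = 9.
Since the holes are disjoint and sit inside A, by finite additivity
  m(H) = sum_i (b_i - a_i), and m(A \ H) = m(A) - m(H).
Computing the hole measures:
  m(H_1) = -9/4 - (-15/4) = 3/2.
  m(H_2) = -3/4 - (-5/4) = 1/2.
  m(H_3) = 3/4 - 1/4 = 1/2.
  m(H_4) = 9/4 - 5/4 = 1.
Summed: m(H) = 3/2 + 1/2 + 1/2 + 1 = 7/2.
So m(A \ H) = 9 - 7/2 = 11/2.

11/2


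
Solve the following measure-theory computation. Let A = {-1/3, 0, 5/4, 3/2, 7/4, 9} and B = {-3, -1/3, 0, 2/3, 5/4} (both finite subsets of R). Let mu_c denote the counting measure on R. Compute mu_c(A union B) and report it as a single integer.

Counting measure on a finite set equals cardinality. By inclusion-exclusion, |A union B| = |A| + |B| - |A cap B|.
|A| = 6, |B| = 5, |A cap B| = 3.
So mu_c(A union B) = 6 + 5 - 3 = 8.

8


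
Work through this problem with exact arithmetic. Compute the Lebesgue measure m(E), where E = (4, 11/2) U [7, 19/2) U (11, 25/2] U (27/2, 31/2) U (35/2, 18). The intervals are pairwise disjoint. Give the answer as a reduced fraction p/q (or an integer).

For pairwise disjoint intervals, m(union_i I_i) = sum_i m(I_i),
and m is invariant under swapping open/closed endpoints (single points have measure 0).
So m(E) = sum_i (b_i - a_i).
  I_1 has length 11/2 - 4 = 3/2.
  I_2 has length 19/2 - 7 = 5/2.
  I_3 has length 25/2 - 11 = 3/2.
  I_4 has length 31/2 - 27/2 = 2.
  I_5 has length 18 - 35/2 = 1/2.
Summing:
  m(E) = 3/2 + 5/2 + 3/2 + 2 + 1/2 = 8.

8


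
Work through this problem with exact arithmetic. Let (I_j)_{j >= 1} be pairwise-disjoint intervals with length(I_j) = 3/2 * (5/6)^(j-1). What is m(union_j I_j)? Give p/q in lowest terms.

By countable additivity of the Lebesgue measure on pairwise disjoint measurable sets,
  m(union_{j >= 1} I_j) = sum_{j >= 1} m(I_j) = sum_{j >= 1} a * r^(j-1),
  with a = 3/2 and r = 5/6.
Since 0 < r = 5/6 < 1, the geometric series converges:
  sum_{j >= 1} a * r^(j-1) = a / (1 - r).
  = 3/2 / (1 - 5/6)
  = 3/2 / (1/6)
  = 9.

9


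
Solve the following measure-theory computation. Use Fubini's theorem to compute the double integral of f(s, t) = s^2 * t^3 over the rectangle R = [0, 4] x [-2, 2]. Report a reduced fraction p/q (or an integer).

f(s, t) is a tensor product of a function of s and a function of t, and both factors are bounded continuous (hence Lebesgue integrable) on the rectangle, so Fubini's theorem applies:
  integral_R f d(m x m) = (integral_a1^b1 s^2 ds) * (integral_a2^b2 t^3 dt).
Inner integral in s: integral_{0}^{4} s^2 ds = (4^3 - 0^3)/3
  = 64/3.
Inner integral in t: integral_{-2}^{2} t^3 dt = (2^4 - (-2)^4)/4
  = 0.
Product: (64/3) * (0) = 0.

0


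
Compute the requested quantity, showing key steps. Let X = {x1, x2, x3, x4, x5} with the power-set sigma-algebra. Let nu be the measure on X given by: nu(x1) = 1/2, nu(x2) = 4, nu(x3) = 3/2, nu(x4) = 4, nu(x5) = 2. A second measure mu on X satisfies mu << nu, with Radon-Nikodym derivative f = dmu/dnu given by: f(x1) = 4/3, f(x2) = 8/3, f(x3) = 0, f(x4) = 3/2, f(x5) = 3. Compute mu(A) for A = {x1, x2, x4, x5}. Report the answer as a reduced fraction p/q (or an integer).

By the defining property of the Radon-Nikodym derivative, for every measurable set A,
  mu(A) = integral_A f dnu.
Since nu is a discrete measure concentrated on the atoms of X, the integral over A reduces to the sum
  mu(A) = sum_{x in A} f(x) * nu({x}).
Computing each term:
  x1: f(x1) * nu(x1) = 4/3 * 1/2 = 2/3.
  x2: f(x2) * nu(x2) = 8/3 * 4 = 32/3.
  x4: f(x4) * nu(x4) = 3/2 * 4 = 6.
  x5: f(x5) * nu(x5) = 3 * 2 = 6.
Summing: mu(A) = 2/3 + 32/3 + 6 + 6 = 70/3.

70/3


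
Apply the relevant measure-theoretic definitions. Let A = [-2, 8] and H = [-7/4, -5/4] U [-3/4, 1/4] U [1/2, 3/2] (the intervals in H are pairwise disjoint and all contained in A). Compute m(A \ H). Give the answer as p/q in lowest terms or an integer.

The ambient interval has length m(A) = 8 - (-2) = 10.
Since the holes are disjoint and sit inside A, by finite additivity
  m(H) = sum_i (b_i - a_i), and m(A \ H) = m(A) - m(H).
Computing the hole measures:
  m(H_1) = -5/4 - (-7/4) = 1/2.
  m(H_2) = 1/4 - (-3/4) = 1.
  m(H_3) = 3/2 - 1/2 = 1.
Summed: m(H) = 1/2 + 1 + 1 = 5/2.
So m(A \ H) = 10 - 5/2 = 15/2.

15/2


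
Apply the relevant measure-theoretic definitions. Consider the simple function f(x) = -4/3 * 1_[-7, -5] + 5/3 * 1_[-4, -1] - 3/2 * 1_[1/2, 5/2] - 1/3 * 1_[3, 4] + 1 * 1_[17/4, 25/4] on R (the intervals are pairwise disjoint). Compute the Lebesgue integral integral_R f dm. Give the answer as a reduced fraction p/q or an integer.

For a simple function f = sum_i c_i * 1_{A_i} with disjoint A_i,
  integral f dm = sum_i c_i * m(A_i).
Lengths of the A_i:
  m(A_1) = -5 - (-7) = 2.
  m(A_2) = -1 - (-4) = 3.
  m(A_3) = 5/2 - 1/2 = 2.
  m(A_4) = 4 - 3 = 1.
  m(A_5) = 25/4 - 17/4 = 2.
Contributions c_i * m(A_i):
  (-4/3) * (2) = -8/3.
  (5/3) * (3) = 5.
  (-3/2) * (2) = -3.
  (-1/3) * (1) = -1/3.
  (1) * (2) = 2.
Total: -8/3 + 5 - 3 - 1/3 + 2 = 1.

1


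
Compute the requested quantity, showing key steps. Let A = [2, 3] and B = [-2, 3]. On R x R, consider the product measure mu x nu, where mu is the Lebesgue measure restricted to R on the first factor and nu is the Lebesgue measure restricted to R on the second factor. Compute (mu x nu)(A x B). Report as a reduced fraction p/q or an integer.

For a measurable rectangle A x B, the product measure satisfies
  (mu x nu)(A x B) = mu(A) * nu(B).
  mu(A) = 1.
  nu(B) = 5.
  (mu x nu)(A x B) = 1 * 5 = 5.

5


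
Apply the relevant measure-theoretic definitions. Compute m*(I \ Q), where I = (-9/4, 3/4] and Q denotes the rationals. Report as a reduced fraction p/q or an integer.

The interval I = (-9/4, 3/4] has m(I) = 3/4 - (-9/4) = 3 (endpoints are measure-zero, so open/closed/half-open agree). Write I = (I cap Q) u (I \ Q). The rationals in I are countable, so m*(I cap Q) = 0 (cover each rational by intervals whose total length is arbitrarily small). By countable subadditivity m*(I) <= m*(I cap Q) + m*(I \ Q), hence m*(I \ Q) >= m(I) = 3. The reverse inequality m*(I \ Q) <= m*(I) = 3 is trivial since (I \ Q) is a subset of I. Therefore m*(I \ Q) = 3.

3


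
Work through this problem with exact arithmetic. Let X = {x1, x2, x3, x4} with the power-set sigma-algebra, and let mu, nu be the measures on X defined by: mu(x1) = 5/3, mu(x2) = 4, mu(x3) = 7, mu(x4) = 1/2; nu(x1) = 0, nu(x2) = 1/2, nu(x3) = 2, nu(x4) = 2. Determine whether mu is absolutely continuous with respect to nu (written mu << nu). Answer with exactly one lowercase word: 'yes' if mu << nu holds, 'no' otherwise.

mu << nu means: every nu-null measurable set is also mu-null; equivalently, for every atom x, if nu({x}) = 0 then mu({x}) = 0.
Checking each atom:
  x1: nu = 0, mu = 5/3 > 0 -> violates mu << nu.
  x2: nu = 1/2 > 0 -> no constraint.
  x3: nu = 2 > 0 -> no constraint.
  x4: nu = 2 > 0 -> no constraint.
The atom(s) x1 violate the condition (nu = 0 but mu > 0). Therefore mu is NOT absolutely continuous w.r.t. nu.

no


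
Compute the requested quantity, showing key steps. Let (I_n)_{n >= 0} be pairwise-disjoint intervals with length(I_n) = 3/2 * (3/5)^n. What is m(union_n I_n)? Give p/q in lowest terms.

By countable additivity of the Lebesgue measure on pairwise disjoint measurable sets,
  m(union_{n >= 0} I_n) = sum_{n >= 0} m(I_n) = sum_{n >= 0} a * r^n,
  with a = 3/2 and r = 3/5.
Since 0 < r = 3/5 < 1, the geometric series converges:
  sum_{n >= 0} a * r^n = a / (1 - r).
  = 3/2 / (1 - 3/5)
  = 3/2 / (2/5)
  = 15/4.

15/4


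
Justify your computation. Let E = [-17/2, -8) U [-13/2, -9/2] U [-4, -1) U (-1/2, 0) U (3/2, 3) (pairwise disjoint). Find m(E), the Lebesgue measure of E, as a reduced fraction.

For pairwise disjoint intervals, m(union_i I_i) = sum_i m(I_i),
and m is invariant under swapping open/closed endpoints (single points have measure 0).
So m(E) = sum_i (b_i - a_i).
  I_1 has length -8 - (-17/2) = 1/2.
  I_2 has length -9/2 - (-13/2) = 2.
  I_3 has length -1 - (-4) = 3.
  I_4 has length 0 - (-1/2) = 1/2.
  I_5 has length 3 - 3/2 = 3/2.
Summing:
  m(E) = 1/2 + 2 + 3 + 1/2 + 3/2 = 15/2.

15/2


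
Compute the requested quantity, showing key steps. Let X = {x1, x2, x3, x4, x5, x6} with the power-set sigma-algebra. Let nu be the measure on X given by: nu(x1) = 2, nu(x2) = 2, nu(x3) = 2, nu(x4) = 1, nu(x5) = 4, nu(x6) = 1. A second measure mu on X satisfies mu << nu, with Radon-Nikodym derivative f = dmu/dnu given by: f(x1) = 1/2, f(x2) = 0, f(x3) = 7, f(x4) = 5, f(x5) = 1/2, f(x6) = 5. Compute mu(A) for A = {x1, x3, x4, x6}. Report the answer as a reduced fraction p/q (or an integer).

By the defining property of the Radon-Nikodym derivative, for every measurable set A,
  mu(A) = integral_A f dnu.
Since nu is a discrete measure concentrated on the atoms of X, the integral over A reduces to the sum
  mu(A) = sum_{x in A} f(x) * nu({x}).
Computing each term:
  x1: f(x1) * nu(x1) = 1/2 * 2 = 1.
  x3: f(x3) * nu(x3) = 7 * 2 = 14.
  x4: f(x4) * nu(x4) = 5 * 1 = 5.
  x6: f(x6) * nu(x6) = 5 * 1 = 5.
Summing: mu(A) = 1 + 14 + 5 + 5 = 25.

25


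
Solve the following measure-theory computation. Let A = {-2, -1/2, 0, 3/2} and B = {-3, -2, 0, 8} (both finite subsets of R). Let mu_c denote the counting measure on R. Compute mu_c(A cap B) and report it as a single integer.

Counting measure on a finite set equals cardinality. mu_c(A cap B) = |A cap B| (elements appearing in both).
Enumerating the elements of A that also lie in B gives 2 element(s).
So mu_c(A cap B) = 2.

2


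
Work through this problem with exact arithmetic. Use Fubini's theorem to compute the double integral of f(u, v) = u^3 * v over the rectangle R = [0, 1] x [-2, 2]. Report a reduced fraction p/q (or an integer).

f(u, v) is a tensor product of a function of u and a function of v, and both factors are bounded continuous (hence Lebesgue integrable) on the rectangle, so Fubini's theorem applies:
  integral_R f d(m x m) = (integral_a1^b1 u^3 du) * (integral_a2^b2 v dv).
Inner integral in u: integral_{0}^{1} u^3 du = (1^4 - 0^4)/4
  = 1/4.
Inner integral in v: integral_{-2}^{2} v dv = (2^2 - (-2)^2)/2
  = 0.
Product: (1/4) * (0) = 0.

0


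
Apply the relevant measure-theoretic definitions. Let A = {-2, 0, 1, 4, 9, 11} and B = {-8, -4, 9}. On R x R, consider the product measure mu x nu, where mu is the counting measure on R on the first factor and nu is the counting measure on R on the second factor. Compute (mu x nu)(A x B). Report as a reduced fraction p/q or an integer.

For a measurable rectangle A x B, the product measure satisfies
  (mu x nu)(A x B) = mu(A) * nu(B).
  mu(A) = 6.
  nu(B) = 3.
  (mu x nu)(A x B) = 6 * 3 = 18.

18


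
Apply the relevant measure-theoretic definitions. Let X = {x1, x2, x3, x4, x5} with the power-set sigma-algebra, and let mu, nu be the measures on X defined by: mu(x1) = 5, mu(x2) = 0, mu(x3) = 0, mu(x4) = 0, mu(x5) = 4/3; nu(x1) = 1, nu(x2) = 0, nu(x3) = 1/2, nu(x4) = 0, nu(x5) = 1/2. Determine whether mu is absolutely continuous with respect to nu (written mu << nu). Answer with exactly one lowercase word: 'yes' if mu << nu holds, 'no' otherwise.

mu << nu means: every nu-null measurable set is also mu-null; equivalently, for every atom x, if nu({x}) = 0 then mu({x}) = 0.
Checking each atom:
  x1: nu = 1 > 0 -> no constraint.
  x2: nu = 0, mu = 0 -> consistent with mu << nu.
  x3: nu = 1/2 > 0 -> no constraint.
  x4: nu = 0, mu = 0 -> consistent with mu << nu.
  x5: nu = 1/2 > 0 -> no constraint.
No atom violates the condition. Therefore mu << nu.

yes


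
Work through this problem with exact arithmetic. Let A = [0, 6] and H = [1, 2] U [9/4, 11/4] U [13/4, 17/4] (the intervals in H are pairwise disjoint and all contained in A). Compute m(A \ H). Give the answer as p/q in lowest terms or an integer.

The ambient interval has length m(A) = 6 - 0 = 6.
Since the holes are disjoint and sit inside A, by finite additivity
  m(H) = sum_i (b_i - a_i), and m(A \ H) = m(A) - m(H).
Computing the hole measures:
  m(H_1) = 2 - 1 = 1.
  m(H_2) = 11/4 - 9/4 = 1/2.
  m(H_3) = 17/4 - 13/4 = 1.
Summed: m(H) = 1 + 1/2 + 1 = 5/2.
So m(A \ H) = 6 - 5/2 = 7/2.

7/2


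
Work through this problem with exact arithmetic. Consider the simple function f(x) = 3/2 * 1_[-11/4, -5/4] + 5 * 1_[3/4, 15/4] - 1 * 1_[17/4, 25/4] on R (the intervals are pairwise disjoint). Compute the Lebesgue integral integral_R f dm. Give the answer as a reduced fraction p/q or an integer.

For a simple function f = sum_i c_i * 1_{A_i} with disjoint A_i,
  integral f dm = sum_i c_i * m(A_i).
Lengths of the A_i:
  m(A_1) = -5/4 - (-11/4) = 3/2.
  m(A_2) = 15/4 - 3/4 = 3.
  m(A_3) = 25/4 - 17/4 = 2.
Contributions c_i * m(A_i):
  (3/2) * (3/2) = 9/4.
  (5) * (3) = 15.
  (-1) * (2) = -2.
Total: 9/4 + 15 - 2 = 61/4.

61/4


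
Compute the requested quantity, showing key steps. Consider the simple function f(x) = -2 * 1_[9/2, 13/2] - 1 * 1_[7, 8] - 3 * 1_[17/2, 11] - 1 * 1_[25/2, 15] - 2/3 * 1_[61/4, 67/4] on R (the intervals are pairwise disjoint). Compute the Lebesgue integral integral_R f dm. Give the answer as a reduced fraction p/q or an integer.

For a simple function f = sum_i c_i * 1_{A_i} with disjoint A_i,
  integral f dm = sum_i c_i * m(A_i).
Lengths of the A_i:
  m(A_1) = 13/2 - 9/2 = 2.
  m(A_2) = 8 - 7 = 1.
  m(A_3) = 11 - 17/2 = 5/2.
  m(A_4) = 15 - 25/2 = 5/2.
  m(A_5) = 67/4 - 61/4 = 3/2.
Contributions c_i * m(A_i):
  (-2) * (2) = -4.
  (-1) * (1) = -1.
  (-3) * (5/2) = -15/2.
  (-1) * (5/2) = -5/2.
  (-2/3) * (3/2) = -1.
Total: -4 - 1 - 15/2 - 5/2 - 1 = -16.

-16


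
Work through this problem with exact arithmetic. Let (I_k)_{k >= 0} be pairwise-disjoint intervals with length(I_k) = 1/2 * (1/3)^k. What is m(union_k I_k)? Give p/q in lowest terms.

By countable additivity of the Lebesgue measure on pairwise disjoint measurable sets,
  m(union_{k >= 0} I_k) = sum_{k >= 0} m(I_k) = sum_{k >= 0} a * r^k,
  with a = 1/2 and r = 1/3.
Since 0 < r = 1/3 < 1, the geometric series converges:
  sum_{k >= 0} a * r^k = a / (1 - r).
  = 1/2 / (1 - 1/3)
  = 1/2 / (2/3)
  = 3/4.

3/4


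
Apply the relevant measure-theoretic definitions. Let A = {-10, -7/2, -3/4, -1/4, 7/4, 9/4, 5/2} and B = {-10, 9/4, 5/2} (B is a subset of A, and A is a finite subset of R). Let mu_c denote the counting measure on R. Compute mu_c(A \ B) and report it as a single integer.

Counting measure assigns mu_c(E) = |E| (number of elements) when E is finite. For B subset A, A \ B is the set of elements of A not in B, so |A \ B| = |A| - |B|.
|A| = 7, |B| = 3, so mu_c(A \ B) = 7 - 3 = 4.

4


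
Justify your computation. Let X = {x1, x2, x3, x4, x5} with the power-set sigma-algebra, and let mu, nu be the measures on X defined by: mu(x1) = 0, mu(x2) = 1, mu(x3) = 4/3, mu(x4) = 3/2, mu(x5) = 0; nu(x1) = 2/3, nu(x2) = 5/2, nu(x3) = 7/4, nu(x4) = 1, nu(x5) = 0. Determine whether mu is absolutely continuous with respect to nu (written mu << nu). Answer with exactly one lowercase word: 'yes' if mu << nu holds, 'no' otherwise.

mu << nu means: every nu-null measurable set is also mu-null; equivalently, for every atom x, if nu({x}) = 0 then mu({x}) = 0.
Checking each atom:
  x1: nu = 2/3 > 0 -> no constraint.
  x2: nu = 5/2 > 0 -> no constraint.
  x3: nu = 7/4 > 0 -> no constraint.
  x4: nu = 1 > 0 -> no constraint.
  x5: nu = 0, mu = 0 -> consistent with mu << nu.
No atom violates the condition. Therefore mu << nu.

yes


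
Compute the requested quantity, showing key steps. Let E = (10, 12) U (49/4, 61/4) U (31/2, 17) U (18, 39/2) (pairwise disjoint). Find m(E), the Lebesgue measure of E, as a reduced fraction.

For pairwise disjoint intervals, m(union_i I_i) = sum_i m(I_i),
and m is invariant under swapping open/closed endpoints (single points have measure 0).
So m(E) = sum_i (b_i - a_i).
  I_1 has length 12 - 10 = 2.
  I_2 has length 61/4 - 49/4 = 3.
  I_3 has length 17 - 31/2 = 3/2.
  I_4 has length 39/2 - 18 = 3/2.
Summing:
  m(E) = 2 + 3 + 3/2 + 3/2 = 8.

8


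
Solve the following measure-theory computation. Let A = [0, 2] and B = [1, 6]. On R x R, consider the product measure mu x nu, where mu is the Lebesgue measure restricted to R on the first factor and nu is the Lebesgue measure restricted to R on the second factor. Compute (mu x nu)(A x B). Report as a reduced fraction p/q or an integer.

For a measurable rectangle A x B, the product measure satisfies
  (mu x nu)(A x B) = mu(A) * nu(B).
  mu(A) = 2.
  nu(B) = 5.
  (mu x nu)(A x B) = 2 * 5 = 10.

10


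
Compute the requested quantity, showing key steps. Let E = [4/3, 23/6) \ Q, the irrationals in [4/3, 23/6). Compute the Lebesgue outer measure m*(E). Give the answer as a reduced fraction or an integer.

The interval I = [4/3, 23/6) has m(I) = 23/6 - 4/3 = 5/2 (endpoints are measure-zero, so open/closed/half-open agree). Write I = (I cap Q) u (I \ Q). The rationals in I are countable, so m*(I cap Q) = 0 (cover each rational by intervals whose total length is arbitrarily small). By countable subadditivity m*(I) <= m*(I cap Q) + m*(I \ Q), hence m*(I \ Q) >= m(I) = 5/2. The reverse inequality m*(I \ Q) <= m*(I) = 5/2 is trivial since (I \ Q) is a subset of I. Therefore m*(I \ Q) = 5/2.

5/2


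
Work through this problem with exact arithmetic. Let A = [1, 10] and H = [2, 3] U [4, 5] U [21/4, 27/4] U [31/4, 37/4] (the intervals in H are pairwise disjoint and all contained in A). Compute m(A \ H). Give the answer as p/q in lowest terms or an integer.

The ambient interval has length m(A) = 10 - 1 = 9.
Since the holes are disjoint and sit inside A, by finite additivity
  m(H) = sum_i (b_i - a_i), and m(A \ H) = m(A) - m(H).
Computing the hole measures:
  m(H_1) = 3 - 2 = 1.
  m(H_2) = 5 - 4 = 1.
  m(H_3) = 27/4 - 21/4 = 3/2.
  m(H_4) = 37/4 - 31/4 = 3/2.
Summed: m(H) = 1 + 1 + 3/2 + 3/2 = 5.
So m(A \ H) = 9 - 5 = 4.

4


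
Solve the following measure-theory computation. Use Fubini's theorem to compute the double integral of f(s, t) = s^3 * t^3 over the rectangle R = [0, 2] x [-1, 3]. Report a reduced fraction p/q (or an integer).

f(s, t) is a tensor product of a function of s and a function of t, and both factors are bounded continuous (hence Lebesgue integrable) on the rectangle, so Fubini's theorem applies:
  integral_R f d(m x m) = (integral_a1^b1 s^3 ds) * (integral_a2^b2 t^3 dt).
Inner integral in s: integral_{0}^{2} s^3 ds = (2^4 - 0^4)/4
  = 4.
Inner integral in t: integral_{-1}^{3} t^3 dt = (3^4 - (-1)^4)/4
  = 20.
Product: (4) * (20) = 80.

80


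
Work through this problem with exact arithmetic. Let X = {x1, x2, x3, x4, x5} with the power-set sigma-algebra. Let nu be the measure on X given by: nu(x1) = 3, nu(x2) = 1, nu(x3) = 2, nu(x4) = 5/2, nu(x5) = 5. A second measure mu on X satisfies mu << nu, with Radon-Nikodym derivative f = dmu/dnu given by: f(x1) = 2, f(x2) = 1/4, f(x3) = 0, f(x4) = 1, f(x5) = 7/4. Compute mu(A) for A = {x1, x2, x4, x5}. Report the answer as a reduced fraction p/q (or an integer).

By the defining property of the Radon-Nikodym derivative, for every measurable set A,
  mu(A) = integral_A f dnu.
Since nu is a discrete measure concentrated on the atoms of X, the integral over A reduces to the sum
  mu(A) = sum_{x in A} f(x) * nu({x}).
Computing each term:
  x1: f(x1) * nu(x1) = 2 * 3 = 6.
  x2: f(x2) * nu(x2) = 1/4 * 1 = 1/4.
  x4: f(x4) * nu(x4) = 1 * 5/2 = 5/2.
  x5: f(x5) * nu(x5) = 7/4 * 5 = 35/4.
Summing: mu(A) = 6 + 1/4 + 5/2 + 35/4 = 35/2.

35/2


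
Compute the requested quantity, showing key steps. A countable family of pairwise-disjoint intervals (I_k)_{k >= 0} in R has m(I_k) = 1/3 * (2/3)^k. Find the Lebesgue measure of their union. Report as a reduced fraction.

By countable additivity of the Lebesgue measure on pairwise disjoint measurable sets,
  m(union_{k >= 0} I_k) = sum_{k >= 0} m(I_k) = sum_{k >= 0} a * r^k,
  with a = 1/3 and r = 2/3.
Since 0 < r = 2/3 < 1, the geometric series converges:
  sum_{k >= 0} a * r^k = a / (1 - r).
  = 1/3 / (1 - 2/3)
  = 1/3 / (1/3)
  = 1.

1


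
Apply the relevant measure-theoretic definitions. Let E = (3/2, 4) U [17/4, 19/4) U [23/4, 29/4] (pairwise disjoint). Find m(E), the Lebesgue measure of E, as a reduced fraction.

For pairwise disjoint intervals, m(union_i I_i) = sum_i m(I_i),
and m is invariant under swapping open/closed endpoints (single points have measure 0).
So m(E) = sum_i (b_i - a_i).
  I_1 has length 4 - 3/2 = 5/2.
  I_2 has length 19/4 - 17/4 = 1/2.
  I_3 has length 29/4 - 23/4 = 3/2.
Summing:
  m(E) = 5/2 + 1/2 + 3/2 = 9/2.

9/2


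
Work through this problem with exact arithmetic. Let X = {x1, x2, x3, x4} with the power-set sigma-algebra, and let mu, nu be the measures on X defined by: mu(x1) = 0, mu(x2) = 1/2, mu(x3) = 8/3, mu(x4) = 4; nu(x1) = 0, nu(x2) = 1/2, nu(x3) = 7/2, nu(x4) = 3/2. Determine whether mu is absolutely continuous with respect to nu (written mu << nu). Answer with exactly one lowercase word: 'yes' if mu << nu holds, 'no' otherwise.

mu << nu means: every nu-null measurable set is also mu-null; equivalently, for every atom x, if nu({x}) = 0 then mu({x}) = 0.
Checking each atom:
  x1: nu = 0, mu = 0 -> consistent with mu << nu.
  x2: nu = 1/2 > 0 -> no constraint.
  x3: nu = 7/2 > 0 -> no constraint.
  x4: nu = 3/2 > 0 -> no constraint.
No atom violates the condition. Therefore mu << nu.

yes


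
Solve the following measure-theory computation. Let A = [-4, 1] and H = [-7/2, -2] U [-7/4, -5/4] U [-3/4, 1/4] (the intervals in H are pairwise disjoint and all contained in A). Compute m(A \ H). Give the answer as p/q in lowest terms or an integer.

The ambient interval has length m(A) = 1 - (-4) = 5.
Since the holes are disjoint and sit inside A, by finite additivity
  m(H) = sum_i (b_i - a_i), and m(A \ H) = m(A) - m(H).
Computing the hole measures:
  m(H_1) = -2 - (-7/2) = 3/2.
  m(H_2) = -5/4 - (-7/4) = 1/2.
  m(H_3) = 1/4 - (-3/4) = 1.
Summed: m(H) = 3/2 + 1/2 + 1 = 3.
So m(A \ H) = 5 - 3 = 2.

2


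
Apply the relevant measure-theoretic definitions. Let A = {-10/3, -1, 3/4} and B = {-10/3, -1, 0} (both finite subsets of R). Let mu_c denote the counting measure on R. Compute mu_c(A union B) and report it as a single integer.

Counting measure on a finite set equals cardinality. By inclusion-exclusion, |A union B| = |A| + |B| - |A cap B|.
|A| = 3, |B| = 3, |A cap B| = 2.
So mu_c(A union B) = 3 + 3 - 2 = 4.

4


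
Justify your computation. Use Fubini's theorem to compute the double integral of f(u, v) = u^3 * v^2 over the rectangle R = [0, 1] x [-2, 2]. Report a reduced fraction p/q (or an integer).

f(u, v) is a tensor product of a function of u and a function of v, and both factors are bounded continuous (hence Lebesgue integrable) on the rectangle, so Fubini's theorem applies:
  integral_R f d(m x m) = (integral_a1^b1 u^3 du) * (integral_a2^b2 v^2 dv).
Inner integral in u: integral_{0}^{1} u^3 du = (1^4 - 0^4)/4
  = 1/4.
Inner integral in v: integral_{-2}^{2} v^2 dv = (2^3 - (-2)^3)/3
  = 16/3.
Product: (1/4) * (16/3) = 4/3.

4/3


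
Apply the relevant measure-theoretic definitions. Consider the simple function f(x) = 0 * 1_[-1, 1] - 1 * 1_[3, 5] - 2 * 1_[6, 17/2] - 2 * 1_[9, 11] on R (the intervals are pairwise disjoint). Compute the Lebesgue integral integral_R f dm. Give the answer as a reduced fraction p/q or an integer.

For a simple function f = sum_i c_i * 1_{A_i} with disjoint A_i,
  integral f dm = sum_i c_i * m(A_i).
Lengths of the A_i:
  m(A_1) = 1 - (-1) = 2.
  m(A_2) = 5 - 3 = 2.
  m(A_3) = 17/2 - 6 = 5/2.
  m(A_4) = 11 - 9 = 2.
Contributions c_i * m(A_i):
  (0) * (2) = 0.
  (-1) * (2) = -2.
  (-2) * (5/2) = -5.
  (-2) * (2) = -4.
Total: 0 - 2 - 5 - 4 = -11.

-11


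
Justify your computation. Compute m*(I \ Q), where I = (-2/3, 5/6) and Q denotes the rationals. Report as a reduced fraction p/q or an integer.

The interval I = (-2/3, 5/6) has m(I) = 5/6 - (-2/3) = 3/2 (endpoints are measure-zero, so open/closed/half-open agree). Write I = (I cap Q) u (I \ Q). The rationals in I are countable, so m*(I cap Q) = 0 (cover each rational by intervals whose total length is arbitrarily small). By countable subadditivity m*(I) <= m*(I cap Q) + m*(I \ Q), hence m*(I \ Q) >= m(I) = 3/2. The reverse inequality m*(I \ Q) <= m*(I) = 3/2 is trivial since (I \ Q) is a subset of I. Therefore m*(I \ Q) = 3/2.

3/2


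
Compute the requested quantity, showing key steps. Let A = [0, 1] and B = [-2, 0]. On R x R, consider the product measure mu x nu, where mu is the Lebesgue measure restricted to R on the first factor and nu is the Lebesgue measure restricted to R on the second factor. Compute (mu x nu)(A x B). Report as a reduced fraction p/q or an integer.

For a measurable rectangle A x B, the product measure satisfies
  (mu x nu)(A x B) = mu(A) * nu(B).
  mu(A) = 1.
  nu(B) = 2.
  (mu x nu)(A x B) = 1 * 2 = 2.

2


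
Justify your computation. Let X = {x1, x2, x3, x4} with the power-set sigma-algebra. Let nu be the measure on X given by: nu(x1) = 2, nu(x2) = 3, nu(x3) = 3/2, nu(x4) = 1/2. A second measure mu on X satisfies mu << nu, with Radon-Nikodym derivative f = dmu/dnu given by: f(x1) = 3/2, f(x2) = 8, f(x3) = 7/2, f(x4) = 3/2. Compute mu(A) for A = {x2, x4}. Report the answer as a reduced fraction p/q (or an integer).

By the defining property of the Radon-Nikodym derivative, for every measurable set A,
  mu(A) = integral_A f dnu.
Since nu is a discrete measure concentrated on the atoms of X, the integral over A reduces to the sum
  mu(A) = sum_{x in A} f(x) * nu({x}).
Computing each term:
  x2: f(x2) * nu(x2) = 8 * 3 = 24.
  x4: f(x4) * nu(x4) = 3/2 * 1/2 = 3/4.
Summing: mu(A) = 24 + 3/4 = 99/4.

99/4


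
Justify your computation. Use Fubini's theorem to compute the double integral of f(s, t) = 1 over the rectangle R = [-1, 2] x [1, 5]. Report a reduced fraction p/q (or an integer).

f(s, t) is a tensor product of a function of s and a function of t, and both factors are bounded continuous (hence Lebesgue integrable) on the rectangle, so Fubini's theorem applies:
  integral_R f d(m x m) = (integral_a1^b1 1 ds) * (integral_a2^b2 1 dt).
Inner integral in s: integral_{-1}^{2} 1 ds = (2^1 - (-1)^1)/1
  = 3.
Inner integral in t: integral_{1}^{5} 1 dt = (5^1 - 1^1)/1
  = 4.
Product: (3) * (4) = 12.

12


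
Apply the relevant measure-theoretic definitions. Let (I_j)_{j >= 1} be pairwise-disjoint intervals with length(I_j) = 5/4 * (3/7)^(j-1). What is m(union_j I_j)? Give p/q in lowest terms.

By countable additivity of the Lebesgue measure on pairwise disjoint measurable sets,
  m(union_{j >= 1} I_j) = sum_{j >= 1} m(I_j) = sum_{j >= 1} a * r^(j-1),
  with a = 5/4 and r = 3/7.
Since 0 < r = 3/7 < 1, the geometric series converges:
  sum_{j >= 1} a * r^(j-1) = a / (1 - r).
  = 5/4 / (1 - 3/7)
  = 5/4 / (4/7)
  = 35/16.

35/16


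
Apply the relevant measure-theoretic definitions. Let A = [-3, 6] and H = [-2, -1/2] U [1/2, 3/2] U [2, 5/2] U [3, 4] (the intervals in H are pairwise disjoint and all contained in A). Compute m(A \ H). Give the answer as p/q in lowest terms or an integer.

The ambient interval has length m(A) = 6 - (-3) = 9.
Since the holes are disjoint and sit inside A, by finite additivity
  m(H) = sum_i (b_i - a_i), and m(A \ H) = m(A) - m(H).
Computing the hole measures:
  m(H_1) = -1/2 - (-2) = 3/2.
  m(H_2) = 3/2 - 1/2 = 1.
  m(H_3) = 5/2 - 2 = 1/2.
  m(H_4) = 4 - 3 = 1.
Summed: m(H) = 3/2 + 1 + 1/2 + 1 = 4.
So m(A \ H) = 9 - 4 = 5.

5


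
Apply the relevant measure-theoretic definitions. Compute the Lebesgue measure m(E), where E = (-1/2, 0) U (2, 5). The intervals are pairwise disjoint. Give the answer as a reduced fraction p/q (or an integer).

For pairwise disjoint intervals, m(union_i I_i) = sum_i m(I_i),
and m is invariant under swapping open/closed endpoints (single points have measure 0).
So m(E) = sum_i (b_i - a_i).
  I_1 has length 0 - (-1/2) = 1/2.
  I_2 has length 5 - 2 = 3.
Summing:
  m(E) = 1/2 + 3 = 7/2.

7/2


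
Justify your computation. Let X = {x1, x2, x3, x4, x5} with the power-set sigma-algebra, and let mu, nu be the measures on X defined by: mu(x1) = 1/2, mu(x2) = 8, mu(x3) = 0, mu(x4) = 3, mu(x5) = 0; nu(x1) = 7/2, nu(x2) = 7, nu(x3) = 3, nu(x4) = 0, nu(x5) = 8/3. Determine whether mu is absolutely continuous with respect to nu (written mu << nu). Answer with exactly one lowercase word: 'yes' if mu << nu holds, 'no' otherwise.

mu << nu means: every nu-null measurable set is also mu-null; equivalently, for every atom x, if nu({x}) = 0 then mu({x}) = 0.
Checking each atom:
  x1: nu = 7/2 > 0 -> no constraint.
  x2: nu = 7 > 0 -> no constraint.
  x3: nu = 3 > 0 -> no constraint.
  x4: nu = 0, mu = 3 > 0 -> violates mu << nu.
  x5: nu = 8/3 > 0 -> no constraint.
The atom(s) x4 violate the condition (nu = 0 but mu > 0). Therefore mu is NOT absolutely continuous w.r.t. nu.

no


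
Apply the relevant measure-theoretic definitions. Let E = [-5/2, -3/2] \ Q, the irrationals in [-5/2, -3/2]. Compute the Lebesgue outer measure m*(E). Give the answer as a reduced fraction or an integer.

The interval I = [-5/2, -3/2] has m(I) = -3/2 - (-5/2) = 1 (endpoints are measure-zero, so open/closed/half-open agree). Write I = (I cap Q) u (I \ Q). The rationals in I are countable, so m*(I cap Q) = 0 (cover each rational by intervals whose total length is arbitrarily small). By countable subadditivity m*(I) <= m*(I cap Q) + m*(I \ Q), hence m*(I \ Q) >= m(I) = 1. The reverse inequality m*(I \ Q) <= m*(I) = 1 is trivial since (I \ Q) is a subset of I. Therefore m*(I \ Q) = 1.

1


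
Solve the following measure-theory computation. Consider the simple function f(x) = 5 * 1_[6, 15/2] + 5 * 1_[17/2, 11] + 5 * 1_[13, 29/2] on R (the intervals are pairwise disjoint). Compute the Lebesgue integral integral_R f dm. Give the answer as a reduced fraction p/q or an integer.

For a simple function f = sum_i c_i * 1_{A_i} with disjoint A_i,
  integral f dm = sum_i c_i * m(A_i).
Lengths of the A_i:
  m(A_1) = 15/2 - 6 = 3/2.
  m(A_2) = 11 - 17/2 = 5/2.
  m(A_3) = 29/2 - 13 = 3/2.
Contributions c_i * m(A_i):
  (5) * (3/2) = 15/2.
  (5) * (5/2) = 25/2.
  (5) * (3/2) = 15/2.
Total: 15/2 + 25/2 + 15/2 = 55/2.

55/2


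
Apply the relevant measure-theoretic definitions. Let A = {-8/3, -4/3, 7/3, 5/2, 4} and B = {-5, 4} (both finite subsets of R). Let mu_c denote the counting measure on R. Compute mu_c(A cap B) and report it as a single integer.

Counting measure on a finite set equals cardinality. mu_c(A cap B) = |A cap B| (elements appearing in both).
Enumerating the elements of A that also lie in B gives 1 element(s).
So mu_c(A cap B) = 1.

1


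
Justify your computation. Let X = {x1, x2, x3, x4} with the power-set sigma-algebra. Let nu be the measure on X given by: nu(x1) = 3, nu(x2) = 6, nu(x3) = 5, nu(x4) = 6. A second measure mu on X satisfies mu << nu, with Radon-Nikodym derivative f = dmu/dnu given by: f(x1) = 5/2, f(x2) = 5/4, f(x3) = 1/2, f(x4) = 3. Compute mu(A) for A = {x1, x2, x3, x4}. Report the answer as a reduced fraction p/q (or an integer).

By the defining property of the Radon-Nikodym derivative, for every measurable set A,
  mu(A) = integral_A f dnu.
Since nu is a discrete measure concentrated on the atoms of X, the integral over A reduces to the sum
  mu(A) = sum_{x in A} f(x) * nu({x}).
Computing each term:
  x1: f(x1) * nu(x1) = 5/2 * 3 = 15/2.
  x2: f(x2) * nu(x2) = 5/4 * 6 = 15/2.
  x3: f(x3) * nu(x3) = 1/2 * 5 = 5/2.
  x4: f(x4) * nu(x4) = 3 * 6 = 18.
Summing: mu(A) = 15/2 + 15/2 + 5/2 + 18 = 71/2.

71/2


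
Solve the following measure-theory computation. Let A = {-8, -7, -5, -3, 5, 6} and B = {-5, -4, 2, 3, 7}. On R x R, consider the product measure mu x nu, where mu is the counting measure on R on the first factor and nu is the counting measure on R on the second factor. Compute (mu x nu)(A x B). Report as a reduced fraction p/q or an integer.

For a measurable rectangle A x B, the product measure satisfies
  (mu x nu)(A x B) = mu(A) * nu(B).
  mu(A) = 6.
  nu(B) = 5.
  (mu x nu)(A x B) = 6 * 5 = 30.

30


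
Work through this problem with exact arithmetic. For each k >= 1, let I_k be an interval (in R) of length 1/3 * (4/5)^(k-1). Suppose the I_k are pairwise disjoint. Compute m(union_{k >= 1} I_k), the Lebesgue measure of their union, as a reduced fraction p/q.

By countable additivity of the Lebesgue measure on pairwise disjoint measurable sets,
  m(union_{k >= 1} I_k) = sum_{k >= 1} m(I_k) = sum_{k >= 1} a * r^(k-1),
  with a = 1/3 and r = 4/5.
Since 0 < r = 4/5 < 1, the geometric series converges:
  sum_{k >= 1} a * r^(k-1) = a / (1 - r).
  = 1/3 / (1 - 4/5)
  = 1/3 / (1/5)
  = 5/3.

5/3


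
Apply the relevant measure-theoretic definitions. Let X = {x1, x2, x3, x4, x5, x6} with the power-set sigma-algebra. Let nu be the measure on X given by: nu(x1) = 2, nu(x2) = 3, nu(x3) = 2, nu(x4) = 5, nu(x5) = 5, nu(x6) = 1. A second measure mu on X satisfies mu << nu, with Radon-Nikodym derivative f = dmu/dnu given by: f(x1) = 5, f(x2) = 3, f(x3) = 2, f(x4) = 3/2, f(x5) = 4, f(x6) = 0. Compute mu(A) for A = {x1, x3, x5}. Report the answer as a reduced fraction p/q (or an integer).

By the defining property of the Radon-Nikodym derivative, for every measurable set A,
  mu(A) = integral_A f dnu.
Since nu is a discrete measure concentrated on the atoms of X, the integral over A reduces to the sum
  mu(A) = sum_{x in A} f(x) * nu({x}).
Computing each term:
  x1: f(x1) * nu(x1) = 5 * 2 = 10.
  x3: f(x3) * nu(x3) = 2 * 2 = 4.
  x5: f(x5) * nu(x5) = 4 * 5 = 20.
Summing: mu(A) = 10 + 4 + 20 = 34.

34


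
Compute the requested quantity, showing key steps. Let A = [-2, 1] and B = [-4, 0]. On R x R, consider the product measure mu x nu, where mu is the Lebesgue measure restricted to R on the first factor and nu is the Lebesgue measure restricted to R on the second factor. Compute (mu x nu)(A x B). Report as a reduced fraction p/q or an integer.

For a measurable rectangle A x B, the product measure satisfies
  (mu x nu)(A x B) = mu(A) * nu(B).
  mu(A) = 3.
  nu(B) = 4.
  (mu x nu)(A x B) = 3 * 4 = 12.

12


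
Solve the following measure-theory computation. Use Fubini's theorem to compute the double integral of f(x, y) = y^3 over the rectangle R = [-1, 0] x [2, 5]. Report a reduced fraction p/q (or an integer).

f(x, y) is a tensor product of a function of x and a function of y, and both factors are bounded continuous (hence Lebesgue integrable) on the rectangle, so Fubini's theorem applies:
  integral_R f d(m x m) = (integral_a1^b1 1 dx) * (integral_a2^b2 y^3 dy).
Inner integral in x: integral_{-1}^{0} 1 dx = (0^1 - (-1)^1)/1
  = 1.
Inner integral in y: integral_{2}^{5} y^3 dy = (5^4 - 2^4)/4
  = 609/4.
Product: (1) * (609/4) = 609/4.

609/4


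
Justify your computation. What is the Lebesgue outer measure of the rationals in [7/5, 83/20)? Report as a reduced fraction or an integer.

Q cap [7/5, 83/20) is countable; list its elements as q_1, q_2, ... . Fix eps > 0 and cover the k-th point by an interval of length eps * 2^(-k). The cover has total length eps * sum_{k>=1} 2^(-k) = eps, so by definition of outer measure m*(Q cap [7/5, 83/20)) <= eps. Since eps was arbitrary and m* >= 0, the outer measure is 0.

0


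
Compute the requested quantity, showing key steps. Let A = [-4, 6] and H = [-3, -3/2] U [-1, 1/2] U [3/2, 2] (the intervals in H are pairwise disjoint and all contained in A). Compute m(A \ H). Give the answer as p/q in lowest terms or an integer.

The ambient interval has length m(A) = 6 - (-4) = 10.
Since the holes are disjoint and sit inside A, by finite additivity
  m(H) = sum_i (b_i - a_i), and m(A \ H) = m(A) - m(H).
Computing the hole measures:
  m(H_1) = -3/2 - (-3) = 3/2.
  m(H_2) = 1/2 - (-1) = 3/2.
  m(H_3) = 2 - 3/2 = 1/2.
Summed: m(H) = 3/2 + 3/2 + 1/2 = 7/2.
So m(A \ H) = 10 - 7/2 = 13/2.

13/2


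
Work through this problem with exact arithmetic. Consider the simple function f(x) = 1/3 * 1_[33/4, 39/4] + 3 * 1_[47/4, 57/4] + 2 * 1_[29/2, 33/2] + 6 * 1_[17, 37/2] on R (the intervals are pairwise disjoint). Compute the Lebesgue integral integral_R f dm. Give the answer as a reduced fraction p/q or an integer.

For a simple function f = sum_i c_i * 1_{A_i} with disjoint A_i,
  integral f dm = sum_i c_i * m(A_i).
Lengths of the A_i:
  m(A_1) = 39/4 - 33/4 = 3/2.
  m(A_2) = 57/4 - 47/4 = 5/2.
  m(A_3) = 33/2 - 29/2 = 2.
  m(A_4) = 37/2 - 17 = 3/2.
Contributions c_i * m(A_i):
  (1/3) * (3/2) = 1/2.
  (3) * (5/2) = 15/2.
  (2) * (2) = 4.
  (6) * (3/2) = 9.
Total: 1/2 + 15/2 + 4 + 9 = 21.

21


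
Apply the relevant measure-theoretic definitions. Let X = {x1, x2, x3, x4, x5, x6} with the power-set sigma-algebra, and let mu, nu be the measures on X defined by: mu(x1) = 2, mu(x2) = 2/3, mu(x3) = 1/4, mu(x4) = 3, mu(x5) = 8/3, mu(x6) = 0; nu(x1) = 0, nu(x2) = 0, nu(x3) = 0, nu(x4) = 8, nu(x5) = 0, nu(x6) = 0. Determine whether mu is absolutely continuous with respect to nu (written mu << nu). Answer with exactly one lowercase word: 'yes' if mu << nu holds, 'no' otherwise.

mu << nu means: every nu-null measurable set is also mu-null; equivalently, for every atom x, if nu({x}) = 0 then mu({x}) = 0.
Checking each atom:
  x1: nu = 0, mu = 2 > 0 -> violates mu << nu.
  x2: nu = 0, mu = 2/3 > 0 -> violates mu << nu.
  x3: nu = 0, mu = 1/4 > 0 -> violates mu << nu.
  x4: nu = 8 > 0 -> no constraint.
  x5: nu = 0, mu = 8/3 > 0 -> violates mu << nu.
  x6: nu = 0, mu = 0 -> consistent with mu << nu.
The atom(s) x1, x2, x3, x5 violate the condition (nu = 0 but mu > 0). Therefore mu is NOT absolutely continuous w.r.t. nu.

no
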